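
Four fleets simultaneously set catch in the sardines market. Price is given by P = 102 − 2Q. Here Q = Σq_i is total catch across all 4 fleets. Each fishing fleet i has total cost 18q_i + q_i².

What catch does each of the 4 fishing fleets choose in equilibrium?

7

A representative fishing fleet's profit is π_i = q_i(102 − 2Q) − 18q_i − q_i², with Q = q_i + Σ_{j≠i} q_j.
First-order condition: 84 − 6q_i − 2Σ_{j≠i} q_j = 0.
In a symmetric equilibrium every fishing fleet chooses the same q, so Σ_{j≠i} q_j = 3q. The condition becomes 84 − 12q = 0, giving q = 84/12 = 7.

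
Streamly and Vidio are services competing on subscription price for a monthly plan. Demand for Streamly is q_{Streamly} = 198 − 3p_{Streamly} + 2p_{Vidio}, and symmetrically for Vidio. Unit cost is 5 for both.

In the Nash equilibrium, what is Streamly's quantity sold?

Streamly's profit: π = (p_{Streamly} − 5)(198 − 3p_{Streamly} + 2p_{Vidio}).
∂π/∂p_{Streamly} = 213 − 6p_{Streamly} + 2p_{Vidio} = 0 ⇒ p_{Streamly} = 35.5 + (1/3)p_{Vidio}.
Setting p_{Streamly} = p_{Vidio} in the reaction function: p_{Streamly} = 35.5 + (1/3)p_{Streamly}, so p_{Streamly} = 35.5 / (2/3) = 53.25.
q_{Streamly} = 198 − 3·53.25 + 2·53.25 = 144.75.

144.75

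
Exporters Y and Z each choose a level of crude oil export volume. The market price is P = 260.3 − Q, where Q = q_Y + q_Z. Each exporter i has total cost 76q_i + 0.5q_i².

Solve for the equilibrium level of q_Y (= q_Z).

Exporter Y's profit: π = q_Y(260.3 − (q_Y + q_Z)) − 76q_Y − 0.5q_Y².
∂π/∂q_Y = 184.3 − 3q_Y − q_Z = 0, so q_Y = 1843/30 − (1/3)q_Z.
The game is symmetric, so in equilibrium q_Z = q_Y: the reaction function gives (4/3)q_Y = 1843/30, hence q_Y = 46.075.

46.075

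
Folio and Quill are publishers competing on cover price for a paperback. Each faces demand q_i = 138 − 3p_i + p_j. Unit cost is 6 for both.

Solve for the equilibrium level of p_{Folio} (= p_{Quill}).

Folio's profit: π = (p_{Folio} − 6)(138 − 3p_{Folio} + p_{Quill}).
∂π/∂p_{Folio} = 156 − 6p_{Folio} + p_{Quill} = 0 ⇒ p_{Folio} = 26 + (1/6)p_{Quill}.
By symmetry p_{Quill} = p_{Folio}; substituting into the reaction function, (5/6)p_{Folio} = 26 and p_{Folio} = 31.2.

31.2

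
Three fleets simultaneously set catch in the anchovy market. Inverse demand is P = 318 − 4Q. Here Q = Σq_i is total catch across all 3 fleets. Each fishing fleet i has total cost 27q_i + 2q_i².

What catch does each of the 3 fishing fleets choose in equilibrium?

14.55

A representative fishing fleet's profit is π_i = q_i(318 − 4Q) − 27q_i − 2q_i², with Q = q_i + Σ_{j≠i} q_j.
First-order condition: 291 − 12q_i − 4Σ_{j≠i} q_j = 0.
In a symmetric equilibrium every fishing fleet chooses the same q, so Σ_{j≠i} q_j = 2q. The condition becomes 291 − 20q = 0, giving q = 291/20 = 14.55.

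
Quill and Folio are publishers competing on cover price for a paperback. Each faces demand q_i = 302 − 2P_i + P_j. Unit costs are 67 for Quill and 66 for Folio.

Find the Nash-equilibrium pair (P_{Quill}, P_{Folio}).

Quill's profit: π = (P_{Quill} − 67)(302 − 2P_{Quill} + P_{Folio}).
∂π/∂P_{Quill} = 436 − 4P_{Quill} + P_{Folio} = 0 ⇒ P_{Quill} = 109 + 0.25P_{Folio}.
Similarly P_{Folio} = 108.5 + 0.25P_{Quill}.
Plugging P_{Folio} into Quill's best response: P_{Quill} = 109 + 0.25(108.5 + 0.25P_{Quill}) ⇒ 0.9375P_{Quill} = 136.125, so P_{Quill} = 145.2.
Then P_{Folio} = 108.5 + 0.25·145.2 = 144.8.

145.2, 144.8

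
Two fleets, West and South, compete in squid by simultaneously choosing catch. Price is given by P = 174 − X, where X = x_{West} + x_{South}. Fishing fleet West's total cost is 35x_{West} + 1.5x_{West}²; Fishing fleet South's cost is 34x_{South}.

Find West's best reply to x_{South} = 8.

26.2

Fishing fleet West's profit: π = x_{West}(174 − (x_{West} + x_{South})) − 35x_{West} − 1.5x_{West}².
∂π/∂x_{West} = 139 − 5x_{West} − x_{South} = 0, so x_{West} = 27.8 − 0.2x_{South}.
At x_{South} = 8: x_{West} = 27.8 − 0.2·8 = 26.2.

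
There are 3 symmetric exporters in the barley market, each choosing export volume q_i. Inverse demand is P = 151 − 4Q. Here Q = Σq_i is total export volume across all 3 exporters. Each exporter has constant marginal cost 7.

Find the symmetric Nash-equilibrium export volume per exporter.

9

A representative exporter's profit is π_i = q_i(151 − 4Q) − 7q_i, with Q = q_i + Σ_{j≠i} q_j.
First-order condition: 144 − 8q_i − 4Σ_{j≠i} q_j = 0.
Imposing symmetry (q_j = q for all j) turns Σ_{j≠i} q_j into 2q, so 144 = 16q and q = 9.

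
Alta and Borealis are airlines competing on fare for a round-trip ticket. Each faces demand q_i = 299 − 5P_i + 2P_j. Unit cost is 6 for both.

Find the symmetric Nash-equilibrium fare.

Alta's profit: π = (P_{Alta} − 6)(299 − 5P_{Alta} + 2P_{Borealis}).
∂π/∂P_{Alta} = 329 − 10P_{Alta} + 2P_{Borealis} = 0 ⇒ P_{Alta} = 32.9 + 0.2P_{Borealis}.
Setting P_{Alta} = P_{Borealis} in the reaction function: P_{Alta} = 32.9 + 0.2P_{Alta}, so P_{Alta} = 32.9 / 0.8 = 41.125.

41.125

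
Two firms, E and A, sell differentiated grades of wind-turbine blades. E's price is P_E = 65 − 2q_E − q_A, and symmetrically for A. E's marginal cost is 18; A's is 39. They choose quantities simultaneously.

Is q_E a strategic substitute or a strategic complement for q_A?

strategic substitutes

Firm E's profit: π = q_E(65 − 2q_E − q_A) − 18q_E.
∂π/∂q_E = 47 − 4q_E − q_A = 0 ⇒ q_E = 11.75 − 0.25q_A.
The best-response slope dq_E/dq_A = −0.25 < 0: the reaction function is downward-sloping, so the choices are strategic substitutes.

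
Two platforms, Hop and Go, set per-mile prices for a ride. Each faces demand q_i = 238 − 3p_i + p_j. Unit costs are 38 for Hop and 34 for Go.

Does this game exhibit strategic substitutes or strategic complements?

Hop's profit: π = (p_{Hop} − 38)(238 − 3p_{Hop} + p_{Go}).
∂π/∂p_{Hop} = 352 − 6p_{Hop} + p_{Go} = 0 ⇒ p_{Hop} = 176/3 + (1/6)p_{Go}.
The best-response slope dp_{Hop}/dp_{Go} = 1/6 > 0: the reaction function is upward-sloping, so the choices are strategic complements.

strategic complements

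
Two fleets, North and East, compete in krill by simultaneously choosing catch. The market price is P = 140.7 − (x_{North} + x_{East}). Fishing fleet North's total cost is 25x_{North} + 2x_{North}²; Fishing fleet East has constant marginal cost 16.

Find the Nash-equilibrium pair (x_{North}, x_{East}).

Fishing fleet North's profit: π = x_{North}(140.7 − (x_{North} + x_{East})) − 25x_{North} − 2x_{North}².
∂π/∂x_{North} = 115.7 − 6x_{North} − x_{East} = 0, so x_{North} = 1157/60 − (1/6)x_{East}.
For East: ∂π/∂x_{East} = 124.7 − 2x_{East} − x_{North} = 0 ⇒ x_{East} = 62.35 − 0.5x_{North}.
Substituting the second reaction function into the first: x_{North} = 1157/60 − (1/6)(62.35 − 0.5x_{North}), which gives (11/12)x_{North} = 1067/120 ⇒ x_{North} = 9.7.
Then x_{East} = 62.35 − 0.5·9.7 = 57.5.

9.7, 57.5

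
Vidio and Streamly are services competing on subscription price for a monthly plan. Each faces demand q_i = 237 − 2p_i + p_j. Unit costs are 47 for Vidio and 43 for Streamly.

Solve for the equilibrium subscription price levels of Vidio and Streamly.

Vidio's profit: π = (p_{Vidio} − 47)(237 − 2p_{Vidio} + p_{Streamly}).
∂π/∂p_{Vidio} = 331 − 4p_{Vidio} + p_{Streamly} = 0 ⇒ p_{Vidio} = 82.75 + 0.25p_{Streamly}.
Similarly p_{Streamly} = 80.75 + 0.25p_{Vidio}.
Substituting the second reaction function into the first: p_{Vidio} = 82.75 + 0.25(80.75 + 0.25p_{Vidio}), which gives 0.9375p_{Vidio} = 102.9375 ⇒ p_{Vidio} = 109.8.
Then p_{Streamly} = 80.75 + 0.25·109.8 = 108.2.

109.8, 108.2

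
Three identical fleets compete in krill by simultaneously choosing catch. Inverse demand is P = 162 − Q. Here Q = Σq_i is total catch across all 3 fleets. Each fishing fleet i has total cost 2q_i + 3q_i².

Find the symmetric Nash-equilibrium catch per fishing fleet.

16

A representative fishing fleet's profit is π_i = q_i(162 − Q) − 2q_i − 3q_i², with Q = q_i + Σ_{j≠i} q_j.
First-order condition: 160 − 8q_i − Σ_{j≠i} q_j = 0.
In a symmetric equilibrium every fishing fleet chooses the same q, so Σ_{j≠i} q_j = 2q. The condition becomes 160 − 10q = 0, giving q = 160/10 = 16.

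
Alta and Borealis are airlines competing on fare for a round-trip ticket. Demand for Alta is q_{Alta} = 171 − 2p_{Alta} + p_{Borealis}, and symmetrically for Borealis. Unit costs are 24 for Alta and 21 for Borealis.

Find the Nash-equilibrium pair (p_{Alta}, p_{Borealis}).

72.6, 71.4

Alta's profit: π = (p_{Alta} − 24)(171 − 2p_{Alta} + p_{Borealis}).
∂π/∂p_{Alta} = 219 − 4p_{Alta} + p_{Borealis} = 0 ⇒ p_{Alta} = 54.75 + 0.25p_{Borealis}.
Similarly p_{Borealis} = 53.25 + 0.25p_{Alta}.
Substituting the second reaction function into the first: p_{Alta} = 54.75 + 0.25(53.25 + 0.25p_{Alta}), which gives 0.9375p_{Alta} = 68.0625 ⇒ p_{Alta} = 72.6.
Then p_{Borealis} = 53.25 + 0.25·72.6 = 71.4.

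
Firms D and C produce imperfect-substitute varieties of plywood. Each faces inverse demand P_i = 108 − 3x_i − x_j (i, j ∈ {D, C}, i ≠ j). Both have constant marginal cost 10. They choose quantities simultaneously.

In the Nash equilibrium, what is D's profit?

588

Firm D's profit: π = x_D(108 − 3x_D − x_C) − 10x_D.
∂π/∂x_D = 98 − 6x_D − x_C = 0 ⇒ x_D = 49/3 − (1/6)x_C.
Setting x_D = x_C in the reaction function: x_D = 49/3 − (1/6)x_D, so x_D = (49/3) / (7/6) = 14.
P_D = 108 − 3·14 − 14 = 52.
Profit = (52 − 10)·14 = 588.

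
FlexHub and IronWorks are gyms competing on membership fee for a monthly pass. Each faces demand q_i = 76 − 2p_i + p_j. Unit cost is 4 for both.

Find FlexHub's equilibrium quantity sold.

48

FlexHub's profit: π = (p_{FlexHub} − 4)(76 − 2p_{FlexHub} + p_{IronWorks}).
∂π/∂p_{FlexHub} = 84 − 4p_{FlexHub} + p_{IronWorks} = 0 ⇒ p_{FlexHub} = 21 + 0.25p_{IronWorks}.
Setting p_{FlexHub} = p_{IronWorks} in the reaction function: p_{FlexHub} = 21 + 0.25p_{FlexHub}, so p_{FlexHub} = 21 / 0.75 = 28.
q_{FlexHub} = 76 − 2·28 + 28 = 48.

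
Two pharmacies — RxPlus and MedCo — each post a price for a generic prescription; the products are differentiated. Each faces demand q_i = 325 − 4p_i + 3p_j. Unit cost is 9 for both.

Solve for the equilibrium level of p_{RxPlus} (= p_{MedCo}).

RxPlus's profit: π = (p_{RxPlus} − 9)(325 − 4p_{RxPlus} + 3p_{MedCo}).
∂π/∂p_{RxPlus} = 361 − 8p_{RxPlus} + 3p_{MedCo} = 0 ⇒ p_{RxPlus} = 45.125 + 0.375p_{MedCo}.
By symmetry p_{MedCo} = p_{RxPlus}; substituting into the reaction function, 0.625p_{RxPlus} = 45.125 and p_{RxPlus} = 72.2.

72.2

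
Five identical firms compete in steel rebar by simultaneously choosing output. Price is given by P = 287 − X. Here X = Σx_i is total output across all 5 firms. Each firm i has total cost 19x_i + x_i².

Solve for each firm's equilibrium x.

33.5

A representative firm's profit is π_i = x_i(287 − X) − 19x_i − x_i², with X = x_i + Σ_{j≠i} x_j.
First-order condition: 268 − 4x_i − Σ_{j≠i} x_j = 0.
In a symmetric equilibrium every firm chooses the same x, so Σ_{j≠i} x_j = 4x. The condition becomes 268 − 8x = 0, giving x = 268/8 = 33.5.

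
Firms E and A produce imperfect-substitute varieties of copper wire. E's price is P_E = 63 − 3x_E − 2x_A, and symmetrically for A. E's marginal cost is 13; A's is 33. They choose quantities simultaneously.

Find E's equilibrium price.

Firm E's profit: π = x_E(63 − 3x_E − 2x_A) − 13x_E.
∂π/∂x_E = 50 − 6x_E − 2x_A = 0 ⇒ x_E = 25/3 − (1/3)x_A.
Similarly x_A = 5 − (1/3)x_E.
Substituting the second reaction function into the first: x_E = 25/3 − (1/3)(5 − (1/3)x_E), which gives (8/9)x_E = 20/3 ⇒ x_E = 7.5.
Then x_A = 5 − (1/3)·7.5 = 2.5.
P_E = 63 − 3·7.5 − 2·2.5 = 35.5.

35.5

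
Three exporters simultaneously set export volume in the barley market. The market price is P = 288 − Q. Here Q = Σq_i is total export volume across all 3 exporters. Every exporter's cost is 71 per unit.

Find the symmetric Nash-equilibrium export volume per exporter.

54.25

A representative exporter's profit is π_i = q_i(288 − Q) − 71q_i, with Q = q_i + Σ_{j≠i} q_j.
First-order condition: 217 − 2q_i − Σ_{j≠i} q_j = 0.
Imposing symmetry (q_j = q for all j) turns Σ_{j≠i} q_j into 2q, so 217 = 4q and q = 54.25.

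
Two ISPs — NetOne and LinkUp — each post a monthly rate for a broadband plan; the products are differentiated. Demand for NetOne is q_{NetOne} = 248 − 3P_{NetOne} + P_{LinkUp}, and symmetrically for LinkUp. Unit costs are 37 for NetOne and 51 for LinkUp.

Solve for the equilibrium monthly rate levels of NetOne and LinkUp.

73, 79

NetOne's profit: π = (P_{NetOne} − 37)(248 − 3P_{NetOne} + P_{LinkUp}).
∂π/∂P_{NetOne} = 359 − 6P_{NetOne} + P_{LinkUp} = 0 ⇒ P_{NetOne} = 359/6 + (1/6)P_{LinkUp}.
Similarly P_{LinkUp} = 401/6 + (1/6)P_{NetOne}.
Solving the two reaction functions simultaneously: (1 − (1/6)(1/6))P_{NetOne} = 359/6 + (1/6)·(401/6), so (35/36)P_{NetOne} = 2555/36 and P_{NetOne} = 73.
Then P_{LinkUp} = 401/6 + (1/6)·73 = 79.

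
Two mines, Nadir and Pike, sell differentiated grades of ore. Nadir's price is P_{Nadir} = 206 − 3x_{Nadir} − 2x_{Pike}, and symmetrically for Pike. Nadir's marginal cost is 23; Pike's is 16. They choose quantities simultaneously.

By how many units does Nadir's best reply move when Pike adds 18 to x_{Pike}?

-6

Mine Nadir's profit: π = x_{Nadir}(206 − 3x_{Nadir} − 2x_{Pike}) − 23x_{Nadir}.
∂π/∂x_{Nadir} = 183 − 6x_{Nadir} − 2x_{Pike} = 0 ⇒ x_{Nadir} = 30.5 − (1/3)x_{Pike}.
The reaction-function slope is −1/3, so an 18-unit rise in x_{Pike} moves x_{Nadir} by −1/3 × 18 = −6. Nadir's best response falls — the actions are strategic substitutes.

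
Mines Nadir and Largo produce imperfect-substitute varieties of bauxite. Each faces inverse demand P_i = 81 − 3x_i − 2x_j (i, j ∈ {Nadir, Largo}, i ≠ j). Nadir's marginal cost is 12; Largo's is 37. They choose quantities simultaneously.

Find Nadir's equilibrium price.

42.5625

Mine Nadir's profit: π = x_{Nadir}(81 − 3x_{Nadir} − 2x_{Largo}) − 12x_{Nadir}.
∂π/∂x_{Nadir} = 69 − 6x_{Nadir} − 2x_{Largo} = 0 ⇒ x_{Nadir} = 11.5 − (1/3)x_{Largo}.
Similarly x_{Largo} = 22/3 − (1/3)x_{Nadir}.
Substituting the second reaction function into the first: x_{Nadir} = 11.5 − (1/3)(22/3 − (1/3)x_{Nadir}), which gives (8/9)x_{Nadir} = 163/18 ⇒ x_{Nadir} = 10.1875.
Then x_{Largo} = 22/3 − (1/3)·10.1875 = 3.9375.
P_{Nadir} = 81 − 3·10.1875 − 2·3.9375 = 42.5625.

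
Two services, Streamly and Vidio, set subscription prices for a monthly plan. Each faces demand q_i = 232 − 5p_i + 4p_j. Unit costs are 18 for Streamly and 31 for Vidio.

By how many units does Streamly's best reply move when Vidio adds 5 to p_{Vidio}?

Streamly's profit: π = (p_{Streamly} − 18)(232 − 5p_{Streamly} + 4p_{Vidio}).
∂π/∂p_{Streamly} = 322 − 10p_{Streamly} + 4p_{Vidio} = 0 ⇒ p_{Streamly} = 32.2 + 0.4p_{Vidio}.
The reaction-function slope is 0.4, so a 5-unit rise in p_{Vidio} moves p_{Streamly} by 0.4 × 5 = 2. Streamly's best response rises — the actions are strategic complements.

2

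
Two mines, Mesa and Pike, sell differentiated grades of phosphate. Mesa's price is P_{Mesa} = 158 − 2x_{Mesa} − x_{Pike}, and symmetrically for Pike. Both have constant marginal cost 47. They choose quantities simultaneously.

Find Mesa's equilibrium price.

Mine Mesa's profit: π = x_{Mesa}(158 − 2x_{Mesa} − x_{Pike}) − 47x_{Mesa}.
∂π/∂x_{Mesa} = 111 − 4x_{Mesa} − x_{Pike} = 0 ⇒ x_{Mesa} = 27.75 − 0.25x_{Pike}.
The game is symmetric, so in equilibrium x_{Pike} = x_{Mesa}: the reaction function gives 1.25x_{Mesa} = 27.75, hence x_{Mesa} = 22.2.
P_{Mesa} = 158 − 2·22.2 − 22.2 = 91.4.

91.4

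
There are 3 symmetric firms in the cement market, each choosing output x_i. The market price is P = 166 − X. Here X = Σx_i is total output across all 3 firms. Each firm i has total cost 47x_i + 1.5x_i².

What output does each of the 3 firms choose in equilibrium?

A representative firm's profit is π_i = x_i(166 − X) − 47x_i − 1.5x_i², with X = x_i + Σ_{j≠i} x_j.
First-order condition: 119 − 5x_i − Σ_{j≠i} x_j = 0.
Imposing symmetry (x_j = x for all j) turns Σ_{j≠i} x_j into 2x, so 119 = 7x and x = 17.

17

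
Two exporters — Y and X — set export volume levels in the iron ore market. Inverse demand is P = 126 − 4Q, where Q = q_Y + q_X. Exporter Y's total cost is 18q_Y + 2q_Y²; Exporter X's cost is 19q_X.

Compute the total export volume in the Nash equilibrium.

Exporter Y's profit: π = q_Y(126 − 4(q_Y + q_X)) − 18q_Y − 2q_Y².
∂π/∂q_Y = 108 − 12q_Y − 4q_X = 0, so q_Y = 9 − (1/3)q_X.
For X: ∂π/∂q_X = 107 − 8q_X − 4q_Y = 0 ⇒ q_X = 13.375 − 0.5q_Y.
Solving the two reaction functions simultaneously: (1 − (−1/3)(−0.5))q_Y = 9 − (1/3)·13.375, so (5/6)q_Y = 109/24 and q_Y = 5.45.
Then q_X = 13.375 − 0.5·5.45 = 10.65.
Total export volume: 5.45 + 10.65 = 16.1.

16.1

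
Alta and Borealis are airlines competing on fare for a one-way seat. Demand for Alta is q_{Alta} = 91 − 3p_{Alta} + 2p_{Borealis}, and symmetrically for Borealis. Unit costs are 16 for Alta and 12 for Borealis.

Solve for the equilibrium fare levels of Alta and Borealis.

Alta's profit: π = (p_{Alta} − 16)(91 − 3p_{Alta} + 2p_{Borealis}).
∂π/∂p_{Alta} = 139 − 6p_{Alta} + 2p_{Borealis} = 0 ⇒ p_{Alta} = 139/6 + (1/3)p_{Borealis}.
Similarly p_{Borealis} = 127/6 + (1/3)p_{Alta}.
Solving the two reaction functions simultaneously: (1 − (1/3)(1/3))p_{Alta} = 139/6 + (1/3)·(127/6), so (8/9)p_{Alta} = 272/9 and p_{Alta} = 34.
Then p_{Borealis} = 127/6 + (1/3)·34 = 32.5.

34, 32.5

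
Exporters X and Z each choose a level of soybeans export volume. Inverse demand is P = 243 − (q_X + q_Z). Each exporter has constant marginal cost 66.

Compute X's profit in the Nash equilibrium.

Exporter X's profit: π = q_X(243 − (q_X + q_Z)) − 66q_X.
∂π/∂q_X = 177 − 2q_X − q_Z = 0, so q_X = 88.5 − 0.5q_Z.
The game is symmetric, so in equilibrium q_Z = q_X: the reaction function gives 1.5q_X = 88.5, hence q_X = 59.
Price P = 243 − 118 = 125.
X's profit: (125 − 66)·59 = 3481.

3481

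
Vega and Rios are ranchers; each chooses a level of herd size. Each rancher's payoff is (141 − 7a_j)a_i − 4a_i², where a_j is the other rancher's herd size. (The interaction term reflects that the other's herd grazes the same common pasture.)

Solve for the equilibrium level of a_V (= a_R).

Vega's payoff is (141 − 7a_R)a_V − 4a_V².
∂π/∂a_V = 141 − 7a_R − 8a_V = 0, so a_V = 17.625 − 0.875a_R.
Setting a_V = a_R in the reaction function: a_V = 17.625 − 0.875a_V, so a_V = 17.625 / 1.875 = 9.4.

9.4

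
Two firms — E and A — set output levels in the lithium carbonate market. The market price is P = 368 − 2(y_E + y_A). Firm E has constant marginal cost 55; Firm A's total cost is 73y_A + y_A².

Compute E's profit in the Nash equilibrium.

Firm E's profit: π = y_E(368 − 2(y_E + y_A)) − 55y_E.
∂π/∂y_E = 313 − 4y_E − 2y_A = 0, so y_E = 78.25 − 0.5y_A.
For A: ∂π/∂y_A = 295 − 6y_A − 2y_E = 0 ⇒ y_A = 295/6 − (1/3)y_E.
Substituting the second reaction function into the first: y_E = 78.25 − 0.5(295/6 − (1/3)y_E), which gives (5/6)y_E = 161/3 ⇒ y_E = 64.4.
Then y_A = 295/6 − (1/3)·64.4 = 27.7.
Price P = 368 − 2·92.1 = 183.8.
E's profit: (183.8 − 55)·64.4 = 8294.72.

8294.72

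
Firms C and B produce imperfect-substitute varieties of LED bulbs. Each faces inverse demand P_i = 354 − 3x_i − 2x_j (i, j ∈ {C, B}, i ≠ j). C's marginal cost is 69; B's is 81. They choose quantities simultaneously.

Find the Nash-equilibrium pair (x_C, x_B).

36.375, 33.375

Firm C's profit: π = x_C(354 − 3x_C − 2x_B) − 69x_C.
∂π/∂x_C = 285 − 6x_C − 2x_B = 0 ⇒ x_C = 47.5 − (1/3)x_B.
Similarly x_B = 45.5 − (1/3)x_C.
Substituting the second reaction function into the first: x_C = 47.5 − (1/3)(45.5 − (1/3)x_C), which gives (8/9)x_C = 97/3 ⇒ x_C = 36.375.
Then x_B = 45.5 − (1/3)·36.375 = 33.375.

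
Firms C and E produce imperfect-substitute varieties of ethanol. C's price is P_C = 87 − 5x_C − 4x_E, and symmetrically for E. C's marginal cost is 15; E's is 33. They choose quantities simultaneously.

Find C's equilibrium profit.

Firm C's profit: π = x_C(87 − 5x_C − 4x_E) − 15x_C.
∂π/∂x_C = 72 − 10x_C − 4x_E = 0 ⇒ x_C = 7.2 − 0.4x_E.
Similarly x_E = 5.4 − 0.4x_C.
Substituting the second reaction function into the first: x_C = 7.2 − 0.4(5.4 − 0.4x_C), which gives 0.84x_C = 5.04 ⇒ x_C = 6.
Then x_E = 5.4 − 0.4·6 = 3.
P_C = 87 − 5·6 − 4·3 = 45.
Profit = (45 − 15)·6 = 180.

180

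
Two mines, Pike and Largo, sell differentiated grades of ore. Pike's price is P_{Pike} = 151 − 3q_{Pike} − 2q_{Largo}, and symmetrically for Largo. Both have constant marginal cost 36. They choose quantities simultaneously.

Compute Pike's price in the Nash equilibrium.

79.125

Mine Pike's profit: π = q_{Pike}(151 − 3q_{Pike} − 2q_{Largo}) − 36q_{Pike}.
∂π/∂q_{Pike} = 115 − 6q_{Pike} − 2q_{Largo} = 0 ⇒ q_{Pike} = 115/6 − (1/3)q_{Largo}.
Setting q_{Pike} = q_{Largo} in the reaction function: q_{Pike} = 115/6 − (1/3)q_{Pike}, so q_{Pike} = (115/6) / (4/3) = 14.375.
P_{Pike} = 151 − 3·14.375 − 2·14.375 = 79.125.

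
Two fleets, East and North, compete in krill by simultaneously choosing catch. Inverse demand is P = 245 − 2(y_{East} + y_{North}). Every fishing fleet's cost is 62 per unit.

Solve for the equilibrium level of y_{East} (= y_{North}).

30.5

Fishing fleet East's profit: π = y_{East}(245 − 2(y_{East} + y_{North})) − 62y_{East}.
∂π/∂y_{East} = 183 − 4y_{East} − 2y_{North} = 0, so y_{East} = 45.75 − 0.5y_{North}.
Setting y_{East} = y_{North} in the reaction function: y_{East} = 45.75 − 0.5y_{East}, so y_{East} = 45.75 / 1.5 = 30.5.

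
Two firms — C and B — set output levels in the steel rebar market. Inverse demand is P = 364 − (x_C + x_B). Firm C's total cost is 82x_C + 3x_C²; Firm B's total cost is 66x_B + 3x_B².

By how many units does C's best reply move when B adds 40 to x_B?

Firm C's profit: π = x_C(364 − (x_C + x_B)) − 82x_C − 3x_C².
∂π/∂x_C = 282 − 8x_C − x_B = 0, so x_C = 35.25 − 0.125x_B.
The reaction-function slope is −0.125, so a 40-unit rise in x_B moves x_C by −0.125 × 40 = −5. C's best response falls — the actions are strategic substitutes.

-5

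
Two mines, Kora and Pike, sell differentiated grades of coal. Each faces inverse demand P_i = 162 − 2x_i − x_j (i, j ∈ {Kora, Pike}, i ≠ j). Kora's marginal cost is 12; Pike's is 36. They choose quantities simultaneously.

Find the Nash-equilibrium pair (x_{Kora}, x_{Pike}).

31.6, 23.6

Mine Kora's profit: π = x_{Kora}(162 − 2x_{Kora} − x_{Pike}) − 12x_{Kora}.
∂π/∂x_{Kora} = 150 − 4x_{Kora} − x_{Pike} = 0 ⇒ x_{Kora} = 37.5 − 0.25x_{Pike}.
Similarly x_{Pike} = 31.5 − 0.25x_{Kora}.
Solving the two reaction functions simultaneously: (1 − (−0.25)(−0.25))x_{Kora} = 37.5 − 0.25·31.5, so 0.9375x_{Kora} = 29.625 and x_{Kora} = 31.6.
Then x_{Pike} = 31.5 − 0.25·31.6 = 23.6.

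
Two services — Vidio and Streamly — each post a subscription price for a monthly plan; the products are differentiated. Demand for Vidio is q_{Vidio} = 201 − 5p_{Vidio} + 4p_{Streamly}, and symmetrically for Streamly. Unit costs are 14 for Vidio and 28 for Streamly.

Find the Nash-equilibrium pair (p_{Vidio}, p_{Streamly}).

Vidio's profit: π = (p_{Vidio} − 14)(201 − 5p_{Vidio} + 4p_{Streamly}).
∂π/∂p_{Vidio} = 271 − 10p_{Vidio} + 4p_{Streamly} = 0 ⇒ p_{Vidio} = 27.1 + 0.4p_{Streamly}.
Similarly p_{Streamly} = 34.1 + 0.4p_{Vidio}.
Solving the two reaction functions simultaneously: (1 − (0.4)(0.4))p_{Vidio} = 27.1 + 0.4·34.1, so 0.84p_{Vidio} = 40.74 and p_{Vidio} = 48.5.
Then p_{Streamly} = 34.1 + 0.4·48.5 = 53.5.

48.5, 53.5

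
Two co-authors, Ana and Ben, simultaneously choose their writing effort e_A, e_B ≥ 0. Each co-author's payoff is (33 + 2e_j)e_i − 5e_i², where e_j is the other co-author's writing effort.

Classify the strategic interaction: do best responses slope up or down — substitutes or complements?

Ana's payoff is (33 + 2e_B)e_A − 5e_A².
∂π/∂e_A = 33 + 2e_B − 10e_A = 0, so e_A = 3.3 + 0.2e_B.
The best-response slope de_A/de_B = 0.2 > 0: the reaction function is upward-sloping, so the choices are strategic complements.

strategic complements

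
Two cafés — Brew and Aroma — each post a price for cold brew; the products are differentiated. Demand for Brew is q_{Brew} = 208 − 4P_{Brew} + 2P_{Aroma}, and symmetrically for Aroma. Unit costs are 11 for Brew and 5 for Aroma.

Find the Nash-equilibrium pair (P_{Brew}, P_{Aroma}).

Brew's profit: π = (P_{Brew} − 11)(208 − 4P_{Brew} + 2P_{Aroma}).
∂π/∂P_{Brew} = 252 − 8P_{Brew} + 2P_{Aroma} = 0 ⇒ P_{Brew} = 31.5 + 0.25P_{Aroma}.
Similarly P_{Aroma} = 28.5 + 0.25P_{Brew}.
Solving the two reaction functions simultaneously: (1 − (0.25)(0.25))P_{Brew} = 31.5 + 0.25·28.5, so 0.9375P_{Brew} = 38.625 and P_{Brew} = 41.2.
Then P_{Aroma} = 28.5 + 0.25·41.2 = 38.8.

41.2, 38.8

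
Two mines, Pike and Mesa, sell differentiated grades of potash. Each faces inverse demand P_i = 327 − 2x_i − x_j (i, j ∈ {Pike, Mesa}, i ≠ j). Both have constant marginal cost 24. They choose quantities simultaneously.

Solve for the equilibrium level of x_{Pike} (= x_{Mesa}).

Mine Pike's profit: π = x_{Pike}(327 − 2x_{Pike} − x_{Mesa}) − 24x_{Pike}.
∂π/∂x_{Pike} = 303 − 4x_{Pike} − x_{Mesa} = 0 ⇒ x_{Pike} = 75.75 − 0.25x_{Mesa}.
By symmetry x_{Mesa} = x_{Pike}; substituting into the reaction function, 1.25x_{Pike} = 75.75 and x_{Pike} = 60.6.

60.6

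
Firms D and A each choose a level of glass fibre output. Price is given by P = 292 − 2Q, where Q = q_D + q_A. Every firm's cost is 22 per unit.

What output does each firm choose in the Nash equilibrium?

Firm D's profit: π = q_D(292 − 2(q_D + q_A)) − 22q_D.
∂π/∂q_D = 270 − 4q_D − 2q_A = 0, so q_D = 67.5 − 0.5q_A.
Setting q_D = q_A in the reaction function: q_D = 67.5 − 0.5q_D, so q_D = 67.5 / 1.5 = 45.

45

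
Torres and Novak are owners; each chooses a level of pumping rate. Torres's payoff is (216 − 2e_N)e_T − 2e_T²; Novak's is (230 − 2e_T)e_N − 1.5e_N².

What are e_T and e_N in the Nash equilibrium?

23.5, 61

Expanding Torres's payoff: 216e_T − 2e_Ne_T − 2e_T².
∂π/∂e_T = 216 − 2e_N − 4e_T = 0, so e_T = 54 − 0.5e_N.
Likewise for Novak: e_N = 230/3 − (2/3)e_T.
Substituting the second reaction function into the first: e_T = 54 − 0.5(230/3 − (2/3)e_T), which gives (2/3)e_T = 47/3 ⇒ e_T = 23.5.
Then e_N = 230/3 − (2/3)·23.5 = 61.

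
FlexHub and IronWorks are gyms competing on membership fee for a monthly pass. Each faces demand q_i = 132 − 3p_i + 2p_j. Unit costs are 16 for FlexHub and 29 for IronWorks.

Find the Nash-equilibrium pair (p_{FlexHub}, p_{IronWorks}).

47.4375, 52.3125

FlexHub's profit: π = (p_{FlexHub} − 16)(132 − 3p_{FlexHub} + 2p_{IronWorks}).
∂π/∂p_{FlexHub} = 180 − 6p_{FlexHub} + 2p_{IronWorks} = 0 ⇒ p_{FlexHub} = 30 + (1/3)p_{IronWorks}.
Similarly p_{IronWorks} = 36.5 + (1/3)p_{FlexHub}.
Solving the two reaction functions simultaneously: (1 − (1/3)(1/3))p_{FlexHub} = 30 + (1/3)·36.5, so (8/9)p_{FlexHub} = 253/6 and p_{FlexHub} = 47.4375.
Then p_{IronWorks} = 36.5 + (1/3)·47.4375 = 52.3125.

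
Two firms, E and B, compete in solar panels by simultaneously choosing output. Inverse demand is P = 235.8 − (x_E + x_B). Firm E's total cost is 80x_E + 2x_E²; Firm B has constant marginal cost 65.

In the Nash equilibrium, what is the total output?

91.8

Firm E's profit: π = x_E(235.8 − (x_E + x_B)) − 80x_E − 2x_E².
∂π/∂x_E = 155.8 − 6x_E − x_B = 0, so x_E = 779/30 − (1/6)x_B.
For B: ∂π/∂x_B = 170.8 − 2x_B − x_E = 0 ⇒ x_B = 85.4 − 0.5x_E.
Solving the two reaction functions simultaneously: (1 − (−1/6)(−0.5))x_E = 779/30 − (1/6)·85.4, so (11/12)x_E = 176/15 and x_E = 12.8.
Then x_B = 85.4 − 0.5·12.8 = 79.
Total output: 12.8 + 79 = 91.8.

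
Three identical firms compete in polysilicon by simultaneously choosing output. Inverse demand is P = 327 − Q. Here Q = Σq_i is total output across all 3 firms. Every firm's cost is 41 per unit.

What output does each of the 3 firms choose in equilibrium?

71.5

A representative firm's profit is π_i = q_i(327 − Q) − 41q_i, with Q = q_i + Σ_{j≠i} q_j.
First-order condition: 286 − 2q_i − Σ_{j≠i} q_j = 0.
Imposing symmetry (q_j = q for all j) turns Σ_{j≠i} q_j into 2q, so 286 = 4q and q = 71.5.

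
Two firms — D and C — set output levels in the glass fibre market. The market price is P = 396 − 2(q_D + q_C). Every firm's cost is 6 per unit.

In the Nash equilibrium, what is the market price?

Firm D's profit: π = q_D(396 − 2(q_D + q_C)) − 6q_D.
∂π/∂q_D = 390 − 4q_D − 2q_C = 0, so q_D = 97.5 − 0.5q_C.
Setting q_D = q_C in the reaction function: q_D = 97.5 − 0.5q_D, so q_D = 97.5 / 1.5 = 65.
Equilibrium price: P = 396 − 2·130 = 136.

136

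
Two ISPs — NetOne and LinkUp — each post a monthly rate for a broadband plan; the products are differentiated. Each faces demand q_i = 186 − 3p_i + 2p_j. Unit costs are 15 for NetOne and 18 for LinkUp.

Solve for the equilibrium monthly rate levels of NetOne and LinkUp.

NetOne's profit: π = (p_{NetOne} − 15)(186 − 3p_{NetOne} + 2p_{LinkUp}).
∂π/∂p_{NetOne} = 231 − 6p_{NetOne} + 2p_{LinkUp} = 0 ⇒ p_{NetOne} = 38.5 + (1/3)p_{LinkUp}.
Similarly p_{LinkUp} = 40 + (1/3)p_{NetOne}.
Substituting the second reaction function into the first: p_{NetOne} = 38.5 + (1/3)(40 + (1/3)p_{NetOne}), which gives (8/9)p_{NetOne} = 311/6 ⇒ p_{NetOne} = 58.3125.
Then p_{LinkUp} = 40 + (1/3)·58.3125 = 59.4375.

58.3125, 59.4375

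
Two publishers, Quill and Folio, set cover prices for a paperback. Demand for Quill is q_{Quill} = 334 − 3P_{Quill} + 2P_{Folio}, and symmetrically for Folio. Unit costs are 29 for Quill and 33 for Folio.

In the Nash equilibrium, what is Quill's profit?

Quill's profit: π = (P_{Quill} − 29)(334 − 3P_{Quill} + 2P_{Folio}).
∂π/∂P_{Quill} = 421 − 6P_{Quill} + 2P_{Folio} = 0 ⇒ P_{Quill} = 421/6 + (1/3)P_{Folio}.
Similarly P_{Folio} = 433/6 + (1/3)P_{Quill}.
Substituting the second reaction function into the first: P_{Quill} = 421/6 + (1/3)(433/6 + (1/3)P_{Quill}), which gives (8/9)P_{Quill} = 848/9 ⇒ P_{Quill} = 106.
Then P_{Folio} = 433/6 + (1/3)·106 = 107.5.
q_{Quill} = 334 − 3·106 + 2·107.5 = 231.
Profit = (106 − 29)·231 = 17787.

17787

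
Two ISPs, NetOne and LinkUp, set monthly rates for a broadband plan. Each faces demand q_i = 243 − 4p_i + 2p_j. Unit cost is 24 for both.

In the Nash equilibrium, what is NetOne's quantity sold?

NetOne's profit: π = (p_{NetOne} − 24)(243 − 4p_{NetOne} + 2p_{LinkUp}).
∂π/∂p_{NetOne} = 339 − 8p_{NetOne} + 2p_{LinkUp} = 0 ⇒ p_{NetOne} = 42.375 + 0.25p_{LinkUp}.
By symmetry p_{LinkUp} = p_{NetOne}; substituting into the reaction function, 0.75p_{NetOne} = 42.375 and p_{NetOne} = 56.5.
q_{NetOne} = 243 − 4·56.5 + 2·56.5 = 130.

130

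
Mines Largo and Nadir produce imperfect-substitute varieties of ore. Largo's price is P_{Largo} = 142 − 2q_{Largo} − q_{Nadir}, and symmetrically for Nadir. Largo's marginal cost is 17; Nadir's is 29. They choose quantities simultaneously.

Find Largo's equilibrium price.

68.6

Mine Largo's profit: π = q_{Largo}(142 − 2q_{Largo} − q_{Nadir}) − 17q_{Largo}.
∂π/∂q_{Largo} = 125 − 4q_{Largo} − q_{Nadir} = 0 ⇒ q_{Largo} = 31.25 − 0.25q_{Nadir}.
Similarly q_{Nadir} = 28.25 − 0.25q_{Largo}.
Plugging q_{Nadir} into Largo's best response: q_{Largo} = 31.25 − 0.25(28.25 − 0.25q_{Largo}) ⇒ 0.9375q_{Largo} = 24.1875, so q_{Largo} = 25.8.
Then q_{Nadir} = 28.25 − 0.25·25.8 = 21.8.
P_{Largo} = 142 − 2·25.8 − 21.8 = 68.6.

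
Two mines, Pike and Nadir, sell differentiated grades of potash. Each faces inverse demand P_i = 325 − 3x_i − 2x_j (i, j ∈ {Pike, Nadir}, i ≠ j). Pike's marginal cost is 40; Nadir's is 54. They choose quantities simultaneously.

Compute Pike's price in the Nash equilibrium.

Mine Pike's profit: π = x_{Pike}(325 − 3x_{Pike} − 2x_{Nadir}) − 40x_{Pike}.
∂π/∂x_{Pike} = 285 − 6x_{Pike} − 2x_{Nadir} = 0 ⇒ x_{Pike} = 47.5 − (1/3)x_{Nadir}.
Similarly x_{Nadir} = 271/6 − (1/3)x_{Pike}.
Substituting the second reaction function into the first: x_{Pike} = 47.5 − (1/3)(271/6 − (1/3)x_{Pike}), which gives (8/9)x_{Pike} = 292/9 ⇒ x_{Pike} = 36.5.
Then x_{Nadir} = 271/6 − (1/3)·36.5 = 33.
P_{Pike} = 325 − 3·36.5 − 2·33 = 149.5.

149.5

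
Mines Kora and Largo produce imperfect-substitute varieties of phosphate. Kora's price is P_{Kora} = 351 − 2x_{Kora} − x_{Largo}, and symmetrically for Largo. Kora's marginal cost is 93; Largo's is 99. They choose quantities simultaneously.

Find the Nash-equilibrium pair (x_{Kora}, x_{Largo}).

Mine Kora's profit: π = x_{Kora}(351 − 2x_{Kora} − x_{Largo}) − 93x_{Kora}.
∂π/∂x_{Kora} = 258 − 4x_{Kora} − x_{Largo} = 0 ⇒ x_{Kora} = 64.5 − 0.25x_{Largo}.
Similarly x_{Largo} = 63 − 0.25x_{Kora}.
Solving the two reaction functions simultaneously: (1 − (−0.25)(−0.25))x_{Kora} = 64.5 − 0.25·63, so 0.9375x_{Kora} = 48.75 and x_{Kora} = 52.
Then x_{Largo} = 63 − 0.25·52 = 50.

52, 50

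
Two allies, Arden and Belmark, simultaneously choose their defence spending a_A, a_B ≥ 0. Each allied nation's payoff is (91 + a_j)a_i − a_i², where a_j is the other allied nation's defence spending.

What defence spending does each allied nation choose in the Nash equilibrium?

Arden's payoff is (91 + a_B)a_A − a_A².
∂π/∂a_A = 91 + a_B − 2a_A = 0, so a_A = 45.5 + 0.5a_B.
By symmetry a_B = a_A; substituting into the reaction function, 0.5a_A = 45.5 and a_A = 91.

91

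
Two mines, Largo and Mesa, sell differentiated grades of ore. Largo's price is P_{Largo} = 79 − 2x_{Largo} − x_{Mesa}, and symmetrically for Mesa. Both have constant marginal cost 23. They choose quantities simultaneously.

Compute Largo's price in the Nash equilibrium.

Mine Largo's profit: π = x_{Largo}(79 − 2x_{Largo} − x_{Mesa}) − 23x_{Largo}.
∂π/∂x_{Largo} = 56 − 4x_{Largo} − x_{Mesa} = 0 ⇒ x_{Largo} = 14 − 0.25x_{Mesa}.
Setting x_{Largo} = x_{Mesa} in the reaction function: x_{Largo} = 14 − 0.25x_{Largo}, so x_{Largo} = 14 / 1.25 = 11.2.
P_{Largo} = 79 − 2·11.2 − 11.2 = 45.4.

45.4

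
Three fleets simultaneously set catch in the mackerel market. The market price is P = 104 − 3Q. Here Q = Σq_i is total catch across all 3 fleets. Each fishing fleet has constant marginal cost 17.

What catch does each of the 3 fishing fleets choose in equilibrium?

7.25

A representative fishing fleet's profit is π_i = q_i(104 − 3Q) − 17q_i, with Q = q_i + Σ_{j≠i} q_j.
First-order condition: 87 − 6q_i − 3Σ_{j≠i} q_j = 0.
In a symmetric equilibrium every fishing fleet chooses the same q, so Σ_{j≠i} q_j = 2q. The condition becomes 87 − 12q = 0, giving q = 87/12 = 7.25.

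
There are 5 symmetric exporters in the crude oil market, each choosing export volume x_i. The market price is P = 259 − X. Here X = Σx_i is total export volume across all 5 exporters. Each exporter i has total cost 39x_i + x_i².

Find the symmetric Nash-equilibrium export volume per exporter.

27.5

A representative exporter's profit is π_i = x_i(259 − X) − 39x_i − x_i², with X = x_i + Σ_{j≠i} x_j.
First-order condition: 220 − 4x_i − Σ_{j≠i} x_j = 0.
In a symmetric equilibrium every exporter chooses the same x, so Σ_{j≠i} x_j = 4x. The condition becomes 220 − 8x = 0, giving x = 220/8 = 27.5.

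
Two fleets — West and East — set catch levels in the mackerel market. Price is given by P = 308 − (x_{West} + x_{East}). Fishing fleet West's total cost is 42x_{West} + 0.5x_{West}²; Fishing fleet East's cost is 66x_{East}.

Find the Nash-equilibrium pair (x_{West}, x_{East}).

Fishing fleet West's profit: π = x_{West}(308 − (x_{West} + x_{East})) − 42x_{West} − 0.5x_{West}².
∂π/∂x_{West} = 266 − 3x_{West} − x_{East} = 0, so x_{West} = 266/3 − (1/3)x_{East}.
For East: ∂π/∂x_{East} = 242 − 2x_{East} − x_{West} = 0 ⇒ x_{East} = 121 − 0.5x_{West}.
Solving the two reaction functions simultaneously: (1 − (−1/3)(−0.5))x_{West} = 266/3 − (1/3)·121, so (5/6)x_{West} = 145/3 and x_{West} = 58.
Then x_{East} = 121 − 0.5·58 = 92.

58, 92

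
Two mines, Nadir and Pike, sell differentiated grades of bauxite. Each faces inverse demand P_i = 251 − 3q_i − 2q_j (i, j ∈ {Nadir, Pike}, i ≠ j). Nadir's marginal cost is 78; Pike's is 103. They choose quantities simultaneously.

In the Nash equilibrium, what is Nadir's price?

Mine Nadir's profit: π = q_{Nadir}(251 − 3q_{Nadir} − 2q_{Pike}) − 78q_{Nadir}.
∂π/∂q_{Nadir} = 173 − 6q_{Nadir} − 2q_{Pike} = 0 ⇒ q_{Nadir} = 173/6 − (1/3)q_{Pike}.
Similarly q_{Pike} = 74/3 − (1/3)q_{Nadir}.
Solving the two reaction functions simultaneously: (1 − (−1/3)(−1/3))q_{Nadir} = 173/6 − (1/3)·(74/3), so (8/9)q_{Nadir} = 371/18 and q_{Nadir} = 23.1875.
Then q_{Pike} = 74/3 − (1/3)·23.1875 = 16.9375.
P_{Nadir} = 251 − 3·23.1875 − 2·16.9375 = 147.5625.

147.5625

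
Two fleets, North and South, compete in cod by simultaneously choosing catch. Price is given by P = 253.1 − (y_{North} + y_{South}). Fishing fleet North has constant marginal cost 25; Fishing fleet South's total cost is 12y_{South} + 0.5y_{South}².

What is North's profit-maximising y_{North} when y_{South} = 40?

94.05

Fishing fleet North's profit: π = y_{North}(253.1 − (y_{North} + y_{South})) − 25y_{North}.
∂π/∂y_{North} = 228.1 − 2y_{North} − y_{South} = 0, so y_{North} = 114.05 − 0.5y_{South}.
At y_{South} = 40: y_{North} = 114.05 − 0.5·40 = 94.05.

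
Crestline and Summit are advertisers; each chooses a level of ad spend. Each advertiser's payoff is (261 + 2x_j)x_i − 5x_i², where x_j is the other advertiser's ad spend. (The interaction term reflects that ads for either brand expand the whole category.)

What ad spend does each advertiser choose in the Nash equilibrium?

32.625

Crestline's payoff is (261 + 2x_S)x_C − 5x_C².
∂π/∂x_C = 261 + 2x_S − 10x_C = 0, so x_C = 26.1 + 0.2x_S.
By symmetry x_S = x_C; substituting into the reaction function, 0.8x_C = 26.1 and x_C = 32.625.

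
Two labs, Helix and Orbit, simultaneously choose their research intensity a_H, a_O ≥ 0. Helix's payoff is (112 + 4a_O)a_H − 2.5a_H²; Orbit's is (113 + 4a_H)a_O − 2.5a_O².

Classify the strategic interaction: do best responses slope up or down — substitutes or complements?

Expanding Helix's payoff: 112a_H + 4a_Oa_H − 2.5a_H².
∂π/∂a_H = 112 + 4a_O − 5a_H = 0, so a_H = 22.4 + 0.8a_O.
The best-response slope da_H/da_O = 0.8 > 0: the reaction function is upward-sloping, so the choices are strategic complements.

strategic complements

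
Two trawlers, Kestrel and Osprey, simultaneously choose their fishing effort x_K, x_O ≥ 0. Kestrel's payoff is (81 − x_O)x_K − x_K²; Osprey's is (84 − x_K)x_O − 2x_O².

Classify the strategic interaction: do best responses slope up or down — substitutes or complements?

strategic substitutes

Expanding Kestrel's payoff: 81x_K − x_Ox_K − x_K².
∂π/∂x_K = 81 − x_O − 2x_K = 0, so x_K = 40.5 − 0.5x_O.
The best-response slope dx_K/dx_O = −0.5 < 0: the reaction function is downward-sloping, so the choices are strategic substitutes.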